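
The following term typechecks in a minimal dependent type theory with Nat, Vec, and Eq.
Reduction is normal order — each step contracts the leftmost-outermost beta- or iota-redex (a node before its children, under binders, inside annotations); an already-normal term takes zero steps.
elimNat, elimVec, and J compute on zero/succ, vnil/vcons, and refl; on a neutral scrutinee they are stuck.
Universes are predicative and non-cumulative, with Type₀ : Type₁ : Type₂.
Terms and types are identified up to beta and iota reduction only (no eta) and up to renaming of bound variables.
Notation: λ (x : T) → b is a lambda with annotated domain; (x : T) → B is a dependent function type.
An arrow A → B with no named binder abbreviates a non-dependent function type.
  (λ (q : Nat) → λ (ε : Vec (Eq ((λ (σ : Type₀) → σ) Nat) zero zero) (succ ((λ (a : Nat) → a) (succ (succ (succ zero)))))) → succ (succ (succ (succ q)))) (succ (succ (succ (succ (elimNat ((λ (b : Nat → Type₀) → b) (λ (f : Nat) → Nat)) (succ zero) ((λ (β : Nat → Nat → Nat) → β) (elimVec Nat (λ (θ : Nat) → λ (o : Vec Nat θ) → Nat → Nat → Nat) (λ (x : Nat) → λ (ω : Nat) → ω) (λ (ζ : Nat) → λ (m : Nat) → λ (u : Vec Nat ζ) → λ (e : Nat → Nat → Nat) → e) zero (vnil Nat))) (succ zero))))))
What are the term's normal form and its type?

normal form:
  λ (q : Vec (Eq Nat zero zero) (succ (succ (succ (succ zero))))) → succ (succ (succ (succ (succ (succ (succ (succ (succ zero))))))))
the term's type:
  Vec (Eq Nat zero zero) (succ (succ (succ (succ zero)))) → Nat
observation: 9 normal-order steps separate the term from its normal form.


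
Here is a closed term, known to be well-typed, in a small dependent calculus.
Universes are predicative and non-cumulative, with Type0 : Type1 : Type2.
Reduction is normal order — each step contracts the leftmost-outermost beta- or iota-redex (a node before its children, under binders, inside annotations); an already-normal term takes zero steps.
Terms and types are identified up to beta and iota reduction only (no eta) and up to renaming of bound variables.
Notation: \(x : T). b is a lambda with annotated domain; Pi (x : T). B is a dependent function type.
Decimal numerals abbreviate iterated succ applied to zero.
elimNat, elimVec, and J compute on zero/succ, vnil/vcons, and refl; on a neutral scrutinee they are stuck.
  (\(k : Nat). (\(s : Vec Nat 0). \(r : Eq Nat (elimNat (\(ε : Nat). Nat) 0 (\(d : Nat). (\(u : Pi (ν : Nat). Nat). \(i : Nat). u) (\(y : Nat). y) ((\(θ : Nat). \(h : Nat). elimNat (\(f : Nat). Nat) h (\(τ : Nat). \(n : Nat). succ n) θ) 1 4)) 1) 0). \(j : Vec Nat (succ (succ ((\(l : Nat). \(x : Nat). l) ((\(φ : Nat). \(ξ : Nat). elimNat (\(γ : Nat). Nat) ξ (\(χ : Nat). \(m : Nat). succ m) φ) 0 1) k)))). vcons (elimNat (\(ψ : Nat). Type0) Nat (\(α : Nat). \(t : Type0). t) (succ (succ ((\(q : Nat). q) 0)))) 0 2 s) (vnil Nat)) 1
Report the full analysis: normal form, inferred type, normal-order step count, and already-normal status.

resulting normal form:
  \(k : Eq Nat 0 0). \(s : Vec Nat 3). vcons Nat 0 2 (vnil Nat)
the term's type:
  Pi (k : Eq Nat 0 0). Pi (s : Vec Nat 3). Vec Nat 1
reduction steps (normal order): 21
term was already normal: no
first contracted redex: a beta-redex


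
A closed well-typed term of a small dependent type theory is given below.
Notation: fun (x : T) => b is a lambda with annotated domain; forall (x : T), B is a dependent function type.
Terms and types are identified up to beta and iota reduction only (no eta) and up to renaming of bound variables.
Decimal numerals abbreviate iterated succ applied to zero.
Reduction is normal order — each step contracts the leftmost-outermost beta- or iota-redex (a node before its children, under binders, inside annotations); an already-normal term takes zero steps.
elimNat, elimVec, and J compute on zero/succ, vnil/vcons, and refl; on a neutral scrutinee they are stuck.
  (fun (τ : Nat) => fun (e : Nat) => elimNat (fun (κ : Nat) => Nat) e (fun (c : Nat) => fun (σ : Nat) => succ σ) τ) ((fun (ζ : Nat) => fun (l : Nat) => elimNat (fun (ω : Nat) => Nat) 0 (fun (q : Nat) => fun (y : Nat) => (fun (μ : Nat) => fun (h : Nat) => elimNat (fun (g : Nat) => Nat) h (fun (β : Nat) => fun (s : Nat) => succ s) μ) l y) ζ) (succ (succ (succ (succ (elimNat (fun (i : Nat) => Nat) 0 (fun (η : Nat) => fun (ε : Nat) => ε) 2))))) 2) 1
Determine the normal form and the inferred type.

resulting normal form:
  9
type:
  Nat


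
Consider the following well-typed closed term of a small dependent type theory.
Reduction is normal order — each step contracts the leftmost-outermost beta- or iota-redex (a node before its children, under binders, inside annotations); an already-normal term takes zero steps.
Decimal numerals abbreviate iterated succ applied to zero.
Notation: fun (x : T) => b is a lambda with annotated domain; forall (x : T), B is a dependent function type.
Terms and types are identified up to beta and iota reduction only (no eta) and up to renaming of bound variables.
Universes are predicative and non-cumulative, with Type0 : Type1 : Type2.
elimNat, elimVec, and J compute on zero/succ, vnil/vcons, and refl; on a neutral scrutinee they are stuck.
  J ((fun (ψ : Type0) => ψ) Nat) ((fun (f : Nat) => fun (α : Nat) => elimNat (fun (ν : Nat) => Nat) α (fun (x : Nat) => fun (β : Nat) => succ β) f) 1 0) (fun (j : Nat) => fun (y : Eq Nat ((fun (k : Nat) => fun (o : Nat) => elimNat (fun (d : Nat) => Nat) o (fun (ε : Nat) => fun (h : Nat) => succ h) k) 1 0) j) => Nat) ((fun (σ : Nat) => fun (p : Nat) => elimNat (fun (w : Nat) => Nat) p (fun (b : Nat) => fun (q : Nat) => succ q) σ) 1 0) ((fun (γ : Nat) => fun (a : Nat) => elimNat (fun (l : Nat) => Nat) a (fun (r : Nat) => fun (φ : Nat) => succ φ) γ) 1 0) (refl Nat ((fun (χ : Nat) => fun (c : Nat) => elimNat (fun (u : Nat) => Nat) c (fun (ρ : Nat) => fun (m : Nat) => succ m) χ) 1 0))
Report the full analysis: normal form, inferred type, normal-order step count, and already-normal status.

resulting normal form:
  1
type:
  Nat
steps to reach normal form (normal order): 7
already normal: no
first contracted redex: a J iota-redex


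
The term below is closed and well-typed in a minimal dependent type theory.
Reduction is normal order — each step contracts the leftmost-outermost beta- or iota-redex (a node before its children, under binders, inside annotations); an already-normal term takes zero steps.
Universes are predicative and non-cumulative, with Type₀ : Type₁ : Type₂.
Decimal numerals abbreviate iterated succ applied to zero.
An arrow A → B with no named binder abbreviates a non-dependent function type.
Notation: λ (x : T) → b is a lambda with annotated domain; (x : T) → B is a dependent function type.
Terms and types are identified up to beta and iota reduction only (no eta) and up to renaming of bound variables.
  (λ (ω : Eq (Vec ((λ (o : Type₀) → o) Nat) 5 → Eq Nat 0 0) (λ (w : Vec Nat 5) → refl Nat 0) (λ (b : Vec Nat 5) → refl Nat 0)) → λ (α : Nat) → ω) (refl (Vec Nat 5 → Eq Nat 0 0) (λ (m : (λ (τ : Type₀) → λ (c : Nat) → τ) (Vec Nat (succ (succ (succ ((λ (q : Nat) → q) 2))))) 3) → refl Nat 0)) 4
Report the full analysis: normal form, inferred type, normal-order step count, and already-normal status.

normal form:
  refl (Vec Nat 5 → Eq Nat 0 0) (λ (ω : Vec Nat 5) → refl Nat 0)
the term's type:
  Eq (Vec Nat 5 → Eq Nat 0 0) (λ (ω : Vec Nat 5) → refl Nat 0) (λ (o : Vec Nat 5) → refl Nat 0)
steps to reach normal form (normal order): 5
already normal: no
first redex: a beta-redex


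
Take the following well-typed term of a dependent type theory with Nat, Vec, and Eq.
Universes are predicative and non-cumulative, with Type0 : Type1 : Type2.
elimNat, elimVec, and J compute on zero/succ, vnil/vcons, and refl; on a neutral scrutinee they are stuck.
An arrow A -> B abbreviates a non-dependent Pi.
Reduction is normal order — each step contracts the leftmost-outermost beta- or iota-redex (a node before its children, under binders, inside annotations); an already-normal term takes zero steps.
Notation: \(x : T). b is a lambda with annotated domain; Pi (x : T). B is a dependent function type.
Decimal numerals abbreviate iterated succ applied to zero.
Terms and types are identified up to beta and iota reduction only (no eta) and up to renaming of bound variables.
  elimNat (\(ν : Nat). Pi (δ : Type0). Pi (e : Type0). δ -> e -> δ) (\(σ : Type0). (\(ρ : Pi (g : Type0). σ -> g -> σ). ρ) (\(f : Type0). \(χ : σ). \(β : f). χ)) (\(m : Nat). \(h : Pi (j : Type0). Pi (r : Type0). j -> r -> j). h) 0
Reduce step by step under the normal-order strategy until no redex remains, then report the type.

reduction (normal order):
  elimNat (\(ν : Nat). Pi (δ : Type0). Pi (e : Type0). δ -> e -> δ) (\(σ : Type0). (\(ρ : Pi (g : Type0). σ -> g -> σ). ρ) (\(f : Type0). \(χ : σ). \(β : f). χ)) (\(m : Nat). \(h : Pi (j : Type0). Pi (r : Type0). j -> r -> j). h) 0
  ~> \(ν : Type0). (\(δ : Pi (e : Type0). ν -> e -> ν). δ) (\(σ : Type0). \(ρ : ν). \(g : σ). ρ)
  ~> \(ν : Type0). \(δ : Type0). \(e : ν). \(σ : δ). e
inferred type:
  Pi (ν : Type0). Pi (δ : Type0). ν -> δ -> ν


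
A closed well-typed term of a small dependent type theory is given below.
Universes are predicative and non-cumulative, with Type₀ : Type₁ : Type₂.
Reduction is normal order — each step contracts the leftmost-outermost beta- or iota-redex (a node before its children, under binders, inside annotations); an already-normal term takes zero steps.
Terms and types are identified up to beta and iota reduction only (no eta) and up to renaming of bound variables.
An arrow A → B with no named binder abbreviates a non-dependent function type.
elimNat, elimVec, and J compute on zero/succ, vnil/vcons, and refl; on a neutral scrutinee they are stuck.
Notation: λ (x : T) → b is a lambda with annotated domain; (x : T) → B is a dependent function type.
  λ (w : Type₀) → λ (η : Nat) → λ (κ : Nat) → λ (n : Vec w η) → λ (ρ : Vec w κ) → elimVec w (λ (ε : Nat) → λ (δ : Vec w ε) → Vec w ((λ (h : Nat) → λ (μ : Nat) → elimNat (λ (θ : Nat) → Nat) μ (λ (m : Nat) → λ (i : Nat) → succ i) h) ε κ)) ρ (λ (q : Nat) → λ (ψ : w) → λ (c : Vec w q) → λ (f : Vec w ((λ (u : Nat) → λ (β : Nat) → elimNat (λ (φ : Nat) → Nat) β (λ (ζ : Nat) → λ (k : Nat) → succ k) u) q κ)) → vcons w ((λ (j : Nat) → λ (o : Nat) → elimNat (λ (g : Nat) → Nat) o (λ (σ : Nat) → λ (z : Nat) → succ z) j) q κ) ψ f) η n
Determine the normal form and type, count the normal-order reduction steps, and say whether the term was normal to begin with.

resulting normal form:
  λ (w : Type₀) → λ (η : Nat) → λ (κ : Nat) → λ (n : Vec w η) → λ (ρ : Vec w κ) → elimVec w (λ (ε : Nat) → λ (δ : Vec w ε) → Vec w (elimNat (λ (h : Nat) → Nat) κ (λ (μ : Nat) → λ (θ : Nat) → succ θ) ε)) ρ (λ (m : Nat) → λ (i : w) → λ (q : Vec w m) → λ (ψ : Vec w (elimNat (λ (c : Nat) → Nat) κ (λ (f : Nat) → λ (u : Nat) → succ u) m)) → vcons w (elimNat (λ (β : Nat) → Nat) κ (λ (φ : Nat) → λ (ζ : Nat) → succ ζ) m) i ψ) η n
type:
  (w : Type₀) → (η : Nat) → (κ : Nat) → Vec w η → Vec w κ → Vec w (elimNat (λ (n : Nat) → Nat) κ (λ (ρ : Nat) → λ (ε : Nat) → succ ε) η)
reduction steps (normal order): 6
started in normal form: no
first redex: a beta-redex


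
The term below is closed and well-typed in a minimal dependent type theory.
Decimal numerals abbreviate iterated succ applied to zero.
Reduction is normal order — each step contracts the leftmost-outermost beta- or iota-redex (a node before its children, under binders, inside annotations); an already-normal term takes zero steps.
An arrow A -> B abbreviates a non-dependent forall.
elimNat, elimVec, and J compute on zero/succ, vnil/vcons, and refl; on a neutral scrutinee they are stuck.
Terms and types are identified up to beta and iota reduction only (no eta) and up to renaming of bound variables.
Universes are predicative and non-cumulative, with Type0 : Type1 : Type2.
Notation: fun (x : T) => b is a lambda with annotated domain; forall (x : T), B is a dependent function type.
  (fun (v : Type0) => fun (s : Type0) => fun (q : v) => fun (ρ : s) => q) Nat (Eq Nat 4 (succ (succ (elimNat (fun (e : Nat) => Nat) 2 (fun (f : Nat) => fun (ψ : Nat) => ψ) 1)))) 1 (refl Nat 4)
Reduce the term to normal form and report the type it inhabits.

resulting normal form:
  1
type:
  Nat


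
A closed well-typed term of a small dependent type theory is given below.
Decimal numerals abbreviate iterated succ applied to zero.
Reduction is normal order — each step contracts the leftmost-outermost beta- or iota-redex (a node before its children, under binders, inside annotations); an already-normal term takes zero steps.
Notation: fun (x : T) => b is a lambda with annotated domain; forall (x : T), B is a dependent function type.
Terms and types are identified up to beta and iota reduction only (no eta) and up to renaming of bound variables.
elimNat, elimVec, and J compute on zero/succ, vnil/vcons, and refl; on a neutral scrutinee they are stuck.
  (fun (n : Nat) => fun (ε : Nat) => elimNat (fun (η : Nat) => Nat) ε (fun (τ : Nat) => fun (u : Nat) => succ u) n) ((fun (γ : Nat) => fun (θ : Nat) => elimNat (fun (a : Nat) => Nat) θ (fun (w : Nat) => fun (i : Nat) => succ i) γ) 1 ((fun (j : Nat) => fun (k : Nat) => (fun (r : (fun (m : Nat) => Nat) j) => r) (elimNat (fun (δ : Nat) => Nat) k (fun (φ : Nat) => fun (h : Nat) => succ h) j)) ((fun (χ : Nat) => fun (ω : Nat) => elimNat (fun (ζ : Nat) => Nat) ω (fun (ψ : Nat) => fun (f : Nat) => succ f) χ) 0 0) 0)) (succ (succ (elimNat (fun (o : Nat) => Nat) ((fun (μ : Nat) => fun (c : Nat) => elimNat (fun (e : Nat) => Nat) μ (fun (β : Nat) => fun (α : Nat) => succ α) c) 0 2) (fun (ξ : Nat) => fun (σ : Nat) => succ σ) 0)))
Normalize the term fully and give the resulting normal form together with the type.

reduced normal form:
  5
inferred type:
  Nat


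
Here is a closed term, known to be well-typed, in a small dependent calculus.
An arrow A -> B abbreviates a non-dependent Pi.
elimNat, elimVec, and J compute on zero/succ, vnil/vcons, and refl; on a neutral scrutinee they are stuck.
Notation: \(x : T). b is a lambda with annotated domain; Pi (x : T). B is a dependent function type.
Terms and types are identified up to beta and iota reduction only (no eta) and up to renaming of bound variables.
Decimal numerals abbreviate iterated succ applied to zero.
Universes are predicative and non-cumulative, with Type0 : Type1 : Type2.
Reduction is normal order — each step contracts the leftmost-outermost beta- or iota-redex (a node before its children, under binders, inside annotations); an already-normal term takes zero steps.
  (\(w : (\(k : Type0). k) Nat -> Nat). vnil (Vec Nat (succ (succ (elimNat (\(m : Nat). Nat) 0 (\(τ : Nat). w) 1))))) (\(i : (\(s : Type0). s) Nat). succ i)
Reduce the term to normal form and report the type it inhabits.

resulting normal form:
  vnil (Vec Nat 3)
inferred type:
  Vec (Vec Nat 3) 0
observation: 5 normal-order steps separate the term from its normal form.


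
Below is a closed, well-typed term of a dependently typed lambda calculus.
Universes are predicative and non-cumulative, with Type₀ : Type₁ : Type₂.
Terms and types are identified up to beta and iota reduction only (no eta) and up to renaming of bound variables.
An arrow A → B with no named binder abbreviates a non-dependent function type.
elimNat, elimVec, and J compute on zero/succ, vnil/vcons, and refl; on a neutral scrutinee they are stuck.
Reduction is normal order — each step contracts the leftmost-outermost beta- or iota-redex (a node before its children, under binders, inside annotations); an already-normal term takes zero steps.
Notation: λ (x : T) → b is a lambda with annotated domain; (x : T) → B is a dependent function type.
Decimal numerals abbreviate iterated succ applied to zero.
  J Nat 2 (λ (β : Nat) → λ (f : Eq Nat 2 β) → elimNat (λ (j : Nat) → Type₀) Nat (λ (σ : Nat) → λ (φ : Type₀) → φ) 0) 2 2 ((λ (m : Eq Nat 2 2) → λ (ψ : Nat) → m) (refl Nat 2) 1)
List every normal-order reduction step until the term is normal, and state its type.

reduction (normal order):
  J Nat 2 (λ (β : Nat) → λ (f : Eq Nat 2 β) → elimNat (λ (j : Nat) → Type₀) Nat (λ (σ : Nat) → λ (φ : Type₀) → φ) 0) 2 2 ((λ (m : Eq Nat 2 2) → λ (ψ : Nat) → m) (refl Nat 2) 1)
  ~> J Nat 2 (λ (β : Nat) → λ (f : Eq Nat 2 β) → Nat) 2 2 ((λ (j : Eq Nat 2 2) → λ (σ : Nat) → j) (refl Nat 2) 1)
  ~> J Nat 2 (λ (β : Nat) → λ (f : Eq Nat 2 β) → Nat) 2 2 ((λ (j : Nat) → refl Nat 2) 1)
  ~> J Nat 2 (λ (β : Nat) → λ (f : Eq Nat 2 β) → Nat) 2 2 (refl Nat 2)
  ~> 2
inferred type:
  Nat


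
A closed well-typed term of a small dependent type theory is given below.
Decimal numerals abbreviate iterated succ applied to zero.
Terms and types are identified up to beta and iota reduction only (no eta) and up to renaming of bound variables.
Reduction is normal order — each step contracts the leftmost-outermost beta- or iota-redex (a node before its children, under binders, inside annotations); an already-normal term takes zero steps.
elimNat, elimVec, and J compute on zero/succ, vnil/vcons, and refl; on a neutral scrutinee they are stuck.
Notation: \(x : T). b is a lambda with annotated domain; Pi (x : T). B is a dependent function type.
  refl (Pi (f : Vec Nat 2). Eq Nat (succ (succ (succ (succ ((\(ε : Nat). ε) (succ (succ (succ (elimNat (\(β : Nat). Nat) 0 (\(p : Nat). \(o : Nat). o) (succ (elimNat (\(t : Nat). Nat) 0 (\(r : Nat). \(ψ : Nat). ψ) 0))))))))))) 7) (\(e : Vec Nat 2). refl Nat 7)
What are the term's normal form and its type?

resulting normal form:
  refl (Pi (f : Vec Nat 2). Eq Nat 7 7) (\(ε : Vec Nat 2). refl Nat 7)
inferred type:
  Eq (Pi (f : Vec Nat 2). Eq Nat 7 7) (\(ε : Vec Nat 2). refl Nat 7) (\(β : Vec Nat 2). refl Nat 7)


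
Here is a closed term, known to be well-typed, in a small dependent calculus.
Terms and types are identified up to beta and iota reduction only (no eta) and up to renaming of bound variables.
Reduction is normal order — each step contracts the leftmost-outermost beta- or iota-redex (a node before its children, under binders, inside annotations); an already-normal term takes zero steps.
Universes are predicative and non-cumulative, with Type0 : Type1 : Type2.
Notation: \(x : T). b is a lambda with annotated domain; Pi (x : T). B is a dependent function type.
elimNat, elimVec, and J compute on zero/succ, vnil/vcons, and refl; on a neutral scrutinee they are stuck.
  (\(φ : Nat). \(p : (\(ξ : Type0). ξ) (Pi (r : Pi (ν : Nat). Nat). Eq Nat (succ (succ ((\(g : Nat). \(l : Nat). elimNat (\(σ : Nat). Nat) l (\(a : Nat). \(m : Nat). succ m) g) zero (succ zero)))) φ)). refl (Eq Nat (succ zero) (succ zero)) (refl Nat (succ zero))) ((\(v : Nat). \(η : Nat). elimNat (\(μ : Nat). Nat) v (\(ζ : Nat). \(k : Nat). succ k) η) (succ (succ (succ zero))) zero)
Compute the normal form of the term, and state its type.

reduced normal form:
  \(φ : Pi (p : Pi (ξ : Nat). Nat). Eq Nat (succ (succ (succ zero))) (succ (succ (succ zero)))). refl (Eq Nat (succ zero) (succ zero)) (refl Nat (succ zero))
type:
  Pi (φ : Pi (p : Pi (ξ : Nat). Nat). Eq Nat (succ (succ (succ zero))) (succ (succ (succ zero)))). Eq (Eq Nat (succ zero) (succ zero)) (refl Nat (succ zero)) (refl Nat (succ zero))


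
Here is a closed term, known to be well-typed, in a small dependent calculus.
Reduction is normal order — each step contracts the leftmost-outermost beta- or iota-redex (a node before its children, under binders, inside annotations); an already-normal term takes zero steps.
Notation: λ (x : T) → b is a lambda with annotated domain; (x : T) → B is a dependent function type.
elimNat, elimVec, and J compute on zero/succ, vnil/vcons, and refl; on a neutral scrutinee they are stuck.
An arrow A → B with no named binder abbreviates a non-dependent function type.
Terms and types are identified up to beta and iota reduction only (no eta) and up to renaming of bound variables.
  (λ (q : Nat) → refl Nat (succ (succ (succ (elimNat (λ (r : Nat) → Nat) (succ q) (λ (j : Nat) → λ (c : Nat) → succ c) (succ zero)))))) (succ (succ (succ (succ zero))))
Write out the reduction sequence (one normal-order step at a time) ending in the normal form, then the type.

normal-order reduction:
  (λ (q : Nat) → refl Nat (succ (succ (succ (elimNat (λ (r : Nat) → Nat) (succ q) (λ (j : Nat) → λ (c : Nat) → succ c) (succ zero)))))) (succ (succ (succ (succ zero))))
  ~> refl Nat (succ (succ (succ (elimNat (λ (q : Nat) → Nat) (succ (succ (succ (succ (succ zero))))) (λ (r : Nat) → λ (j : Nat) → succ j) (succ zero)))))
  ~> refl Nat (succ (succ (succ ((λ (q : Nat) → λ (r : Nat) → succ r) zero (elimNat (λ (j : Nat) → Nat) (succ (succ (succ (succ (succ zero))))) (λ (c : Nat) → λ (ε : Nat) → succ ε) zero)))))
  ~> refl Nat (succ (succ (succ ((λ (q : Nat) → succ q) (elimNat (λ (r : Nat) → Nat) (succ (succ (succ (succ (succ zero))))) (λ (j : Nat) → λ (c : Nat) → succ c) zero)))))
  ~> refl Nat (succ (succ (succ (succ (elimNat (λ (q : Nat) → Nat) (succ (succ (succ (succ (succ zero))))) (λ (r : Nat) → λ (j : Nat) → succ j) zero)))))
  ~> refl Nat (succ (succ (succ (succ (succ (succ (succ (succ (succ zero)))))))))
the term's type:
  Eq Nat (succ (succ (succ (succ (succ (succ (succ (succ (succ zero))))))))) (succ (succ (succ (succ (succ (succ (succ (succ (succ zero)))))))))


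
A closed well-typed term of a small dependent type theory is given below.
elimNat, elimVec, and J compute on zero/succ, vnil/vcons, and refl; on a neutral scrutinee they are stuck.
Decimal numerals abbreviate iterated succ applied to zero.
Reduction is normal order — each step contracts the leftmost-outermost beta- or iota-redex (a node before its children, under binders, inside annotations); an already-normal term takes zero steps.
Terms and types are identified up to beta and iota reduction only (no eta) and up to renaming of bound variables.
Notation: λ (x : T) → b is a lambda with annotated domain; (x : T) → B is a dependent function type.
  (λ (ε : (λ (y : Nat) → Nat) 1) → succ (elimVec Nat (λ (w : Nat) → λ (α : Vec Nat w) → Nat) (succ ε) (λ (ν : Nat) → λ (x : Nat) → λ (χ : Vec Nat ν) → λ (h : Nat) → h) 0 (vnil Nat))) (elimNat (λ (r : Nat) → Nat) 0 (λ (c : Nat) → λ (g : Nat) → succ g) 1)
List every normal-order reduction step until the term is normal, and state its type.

normal-order reduction:
  (λ (ε : (λ (y : Nat) → Nat) 1) → succ (elimVec Nat (λ (w : Nat) → λ (α : Vec Nat w) → Nat) (succ ε) (λ (ν : Nat) → λ (x : Nat) → λ (χ : Vec Nat ν) → λ (h : Nat) → h) 0 (vnil Nat))) (elimNat (λ (r : Nat) → Nat) 0 (λ (c : Nat) → λ (g : Nat) → succ g) 1)
  ~> succ (elimVec Nat (λ (ε : Nat) → λ (y : Vec Nat ε) → Nat) (succ (elimNat (λ (w : Nat) → Nat) 0 (λ (α : Nat) → λ (ν : Nat) → succ ν) 1)) (λ (x : Nat) → λ (χ : Nat) → λ (h : Vec Nat x) → λ (r : Nat) → r) 0 (vnil Nat))
  ~> succ (succ (elimNat (λ (ε : Nat) → Nat) 0 (λ (y : Nat) → λ (w : Nat) → succ w) 1))
  ~> succ (succ ((λ (ε : Nat) → λ (y : Nat) → succ y) 0 (elimNat (λ (w : Nat) → Nat) 0 (λ (α : Nat) → λ (ν : Nat) → succ ν) 0)))
  ~> succ (succ ((λ (ε : Nat) → succ ε) (elimNat (λ (y : Nat) → Nat) 0 (λ (w : Nat) → λ (α : Nat) → succ α) 0)))
  ~> succ (succ (succ (elimNat (λ (ε : Nat) → Nat) 0 (λ (y : Nat) → λ (w : Nat) → succ w) 0)))
  ~> 3
the term's type:
  Nat


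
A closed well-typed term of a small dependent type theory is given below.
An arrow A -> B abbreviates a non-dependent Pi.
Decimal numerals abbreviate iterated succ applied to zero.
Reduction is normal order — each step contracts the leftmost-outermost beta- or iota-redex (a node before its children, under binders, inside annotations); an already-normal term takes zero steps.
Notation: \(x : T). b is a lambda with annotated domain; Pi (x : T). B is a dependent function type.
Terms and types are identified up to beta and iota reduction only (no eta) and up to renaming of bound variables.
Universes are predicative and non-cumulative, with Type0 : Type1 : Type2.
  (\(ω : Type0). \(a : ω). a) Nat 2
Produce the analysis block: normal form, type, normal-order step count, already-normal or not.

normal form:
  2
the term's type:
  Nat
steps to reach normal form (normal order): 2
term was already normal: no
first contracted redex: a beta-redex


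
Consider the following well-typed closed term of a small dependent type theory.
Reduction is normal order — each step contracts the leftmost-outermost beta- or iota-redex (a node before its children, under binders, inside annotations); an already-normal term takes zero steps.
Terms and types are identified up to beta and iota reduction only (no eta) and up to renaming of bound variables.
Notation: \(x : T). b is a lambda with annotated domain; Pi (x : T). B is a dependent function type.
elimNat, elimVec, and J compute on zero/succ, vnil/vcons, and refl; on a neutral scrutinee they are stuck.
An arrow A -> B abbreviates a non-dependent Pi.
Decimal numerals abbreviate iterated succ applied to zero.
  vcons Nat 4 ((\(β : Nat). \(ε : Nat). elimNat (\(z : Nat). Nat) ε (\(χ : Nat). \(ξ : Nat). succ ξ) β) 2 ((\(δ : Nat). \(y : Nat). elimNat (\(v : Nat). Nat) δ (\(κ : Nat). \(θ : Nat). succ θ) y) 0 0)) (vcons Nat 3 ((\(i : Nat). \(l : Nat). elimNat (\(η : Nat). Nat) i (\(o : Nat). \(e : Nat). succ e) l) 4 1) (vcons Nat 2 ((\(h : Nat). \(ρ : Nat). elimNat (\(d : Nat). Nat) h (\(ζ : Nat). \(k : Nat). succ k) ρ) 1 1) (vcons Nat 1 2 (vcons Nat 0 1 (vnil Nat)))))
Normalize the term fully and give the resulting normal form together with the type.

normal form:
  vcons Nat 4 2 (vcons Nat 3 5 (vcons Nat 2 2 (vcons Nat 1 2 (vcons Nat 0 1 (vnil Nat)))))
inferred type:
  Vec Nat 5
observation: reduction starts at a beta-redex, and 24 normal-order steps reach the normal form.


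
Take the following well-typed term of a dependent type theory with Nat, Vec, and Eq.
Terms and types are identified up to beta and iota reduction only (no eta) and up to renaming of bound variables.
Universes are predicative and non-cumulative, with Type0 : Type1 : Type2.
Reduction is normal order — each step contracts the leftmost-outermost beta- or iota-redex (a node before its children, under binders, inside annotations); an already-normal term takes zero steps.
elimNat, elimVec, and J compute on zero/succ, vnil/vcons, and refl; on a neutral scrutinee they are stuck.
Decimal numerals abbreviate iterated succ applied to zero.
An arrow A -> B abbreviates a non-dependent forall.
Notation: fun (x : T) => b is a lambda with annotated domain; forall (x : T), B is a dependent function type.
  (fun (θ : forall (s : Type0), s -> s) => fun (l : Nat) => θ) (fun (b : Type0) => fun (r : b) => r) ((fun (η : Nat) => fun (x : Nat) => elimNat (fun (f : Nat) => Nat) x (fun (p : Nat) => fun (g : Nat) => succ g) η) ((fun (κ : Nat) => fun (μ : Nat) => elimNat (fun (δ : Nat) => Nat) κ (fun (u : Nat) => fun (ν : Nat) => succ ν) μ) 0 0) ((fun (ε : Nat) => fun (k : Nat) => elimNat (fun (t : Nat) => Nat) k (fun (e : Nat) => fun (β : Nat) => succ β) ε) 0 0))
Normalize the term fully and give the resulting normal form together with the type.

resulting normal form:
  fun (θ : Type0) => fun (s : θ) => s
type:
  forall (θ : Type0), θ -> θ
observation: the first redex contracted is a beta-redex; the normal form is reached in 2 normal-order steps.


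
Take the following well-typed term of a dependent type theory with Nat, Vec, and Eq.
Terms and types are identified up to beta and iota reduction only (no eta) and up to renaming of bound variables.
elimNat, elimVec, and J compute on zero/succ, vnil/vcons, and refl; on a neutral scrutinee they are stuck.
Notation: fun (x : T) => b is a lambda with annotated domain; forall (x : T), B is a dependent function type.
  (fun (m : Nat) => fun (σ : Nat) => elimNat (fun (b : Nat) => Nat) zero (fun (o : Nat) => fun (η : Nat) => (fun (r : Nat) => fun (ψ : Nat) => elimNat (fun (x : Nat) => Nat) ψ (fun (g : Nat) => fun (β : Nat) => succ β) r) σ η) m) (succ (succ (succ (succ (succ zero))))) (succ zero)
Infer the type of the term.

inferred type:
  Nat


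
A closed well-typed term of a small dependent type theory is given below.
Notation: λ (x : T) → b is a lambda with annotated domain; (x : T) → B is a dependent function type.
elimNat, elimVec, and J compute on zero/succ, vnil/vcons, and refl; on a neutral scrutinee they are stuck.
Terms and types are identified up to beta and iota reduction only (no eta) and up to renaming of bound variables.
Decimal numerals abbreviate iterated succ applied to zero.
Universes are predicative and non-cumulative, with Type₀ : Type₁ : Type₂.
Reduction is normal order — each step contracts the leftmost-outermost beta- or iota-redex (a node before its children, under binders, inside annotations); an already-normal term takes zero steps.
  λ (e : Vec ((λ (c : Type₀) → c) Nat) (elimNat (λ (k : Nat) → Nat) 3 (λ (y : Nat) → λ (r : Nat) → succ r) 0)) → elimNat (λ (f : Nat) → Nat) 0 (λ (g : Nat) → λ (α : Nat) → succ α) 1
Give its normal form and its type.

reduced normal form:
  λ (e : Vec Nat 3) → 1
type:
  (e : Vec Nat 3) → Nat
observation: 6 normal-order steps separate the term from its normal form.


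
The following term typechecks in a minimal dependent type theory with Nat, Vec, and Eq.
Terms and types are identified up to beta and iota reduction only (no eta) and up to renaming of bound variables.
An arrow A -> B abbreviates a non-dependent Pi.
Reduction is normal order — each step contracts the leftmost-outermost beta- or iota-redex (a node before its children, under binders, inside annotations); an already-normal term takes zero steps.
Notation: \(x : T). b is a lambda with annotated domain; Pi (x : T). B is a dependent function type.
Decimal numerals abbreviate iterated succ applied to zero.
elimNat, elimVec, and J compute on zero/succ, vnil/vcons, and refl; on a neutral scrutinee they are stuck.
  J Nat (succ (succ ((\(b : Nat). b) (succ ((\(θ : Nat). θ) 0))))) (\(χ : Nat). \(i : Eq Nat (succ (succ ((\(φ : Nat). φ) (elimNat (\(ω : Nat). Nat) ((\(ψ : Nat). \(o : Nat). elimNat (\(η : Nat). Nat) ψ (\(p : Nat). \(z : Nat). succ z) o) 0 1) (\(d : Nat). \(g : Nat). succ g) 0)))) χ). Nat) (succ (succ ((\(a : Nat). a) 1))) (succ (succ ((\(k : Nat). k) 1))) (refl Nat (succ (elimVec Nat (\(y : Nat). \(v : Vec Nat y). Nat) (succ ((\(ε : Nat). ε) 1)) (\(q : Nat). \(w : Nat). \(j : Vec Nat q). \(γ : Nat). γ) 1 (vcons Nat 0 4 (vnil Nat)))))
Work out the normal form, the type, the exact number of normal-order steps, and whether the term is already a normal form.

normal form:
  3
inferred type:
  Nat
steps to reach normal form (normal order): 2
started in normal form: no
first contracted redex: a J iota-redex


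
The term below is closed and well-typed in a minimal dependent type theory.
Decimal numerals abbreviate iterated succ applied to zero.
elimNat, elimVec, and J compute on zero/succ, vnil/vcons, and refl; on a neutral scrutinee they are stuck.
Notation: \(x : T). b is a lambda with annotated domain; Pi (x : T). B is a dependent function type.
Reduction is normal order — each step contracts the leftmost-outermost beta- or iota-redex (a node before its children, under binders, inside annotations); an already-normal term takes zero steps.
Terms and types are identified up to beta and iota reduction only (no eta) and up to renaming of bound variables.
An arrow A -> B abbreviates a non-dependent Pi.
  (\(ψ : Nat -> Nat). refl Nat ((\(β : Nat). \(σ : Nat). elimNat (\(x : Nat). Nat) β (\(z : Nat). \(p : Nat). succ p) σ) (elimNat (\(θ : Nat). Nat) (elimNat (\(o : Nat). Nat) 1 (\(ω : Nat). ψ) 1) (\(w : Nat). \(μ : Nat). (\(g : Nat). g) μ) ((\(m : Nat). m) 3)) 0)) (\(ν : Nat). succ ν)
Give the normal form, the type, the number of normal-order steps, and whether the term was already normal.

resulting normal form:
  refl Nat 2
type:
  Eq Nat 2 2
normal-order step count: 20
term was already normal: no
first contracted redex: a beta-redex


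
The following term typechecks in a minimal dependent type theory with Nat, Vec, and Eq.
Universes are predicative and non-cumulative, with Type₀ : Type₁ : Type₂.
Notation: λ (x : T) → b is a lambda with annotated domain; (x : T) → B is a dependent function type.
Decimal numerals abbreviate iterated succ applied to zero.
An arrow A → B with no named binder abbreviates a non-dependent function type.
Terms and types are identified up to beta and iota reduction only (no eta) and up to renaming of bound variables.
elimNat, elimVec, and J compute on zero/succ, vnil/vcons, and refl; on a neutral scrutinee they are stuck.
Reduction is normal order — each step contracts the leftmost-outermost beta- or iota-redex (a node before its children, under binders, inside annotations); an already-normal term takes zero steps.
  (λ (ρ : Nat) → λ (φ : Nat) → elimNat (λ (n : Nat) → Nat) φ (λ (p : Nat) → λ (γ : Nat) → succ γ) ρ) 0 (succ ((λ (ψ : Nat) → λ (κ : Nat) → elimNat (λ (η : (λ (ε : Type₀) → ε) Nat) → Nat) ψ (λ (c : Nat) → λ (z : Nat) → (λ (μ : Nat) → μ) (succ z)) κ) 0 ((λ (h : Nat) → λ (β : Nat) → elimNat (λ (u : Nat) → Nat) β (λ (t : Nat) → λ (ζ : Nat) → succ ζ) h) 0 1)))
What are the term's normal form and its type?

resulting normal form:
  2
inferred type:
  Nat


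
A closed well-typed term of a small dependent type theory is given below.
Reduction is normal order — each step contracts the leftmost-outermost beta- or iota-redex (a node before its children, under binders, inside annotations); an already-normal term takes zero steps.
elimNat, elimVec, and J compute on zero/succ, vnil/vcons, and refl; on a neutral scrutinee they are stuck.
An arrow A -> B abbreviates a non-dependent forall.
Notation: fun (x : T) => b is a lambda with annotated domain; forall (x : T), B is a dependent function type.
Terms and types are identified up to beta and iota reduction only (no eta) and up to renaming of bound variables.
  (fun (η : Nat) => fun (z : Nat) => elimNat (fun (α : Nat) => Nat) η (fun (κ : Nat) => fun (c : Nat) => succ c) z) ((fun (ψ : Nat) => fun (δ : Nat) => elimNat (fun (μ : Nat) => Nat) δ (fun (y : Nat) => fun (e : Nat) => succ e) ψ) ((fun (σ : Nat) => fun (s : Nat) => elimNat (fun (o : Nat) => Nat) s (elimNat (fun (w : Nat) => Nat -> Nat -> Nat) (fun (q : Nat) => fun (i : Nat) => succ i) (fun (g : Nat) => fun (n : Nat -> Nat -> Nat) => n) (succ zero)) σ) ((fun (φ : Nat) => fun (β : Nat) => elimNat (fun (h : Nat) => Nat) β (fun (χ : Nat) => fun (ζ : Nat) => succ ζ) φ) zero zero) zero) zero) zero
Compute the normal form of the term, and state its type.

reduced normal form:
  zero
type:
  Nat
observation: the term reaches its normal form after 16 normal-order steps.


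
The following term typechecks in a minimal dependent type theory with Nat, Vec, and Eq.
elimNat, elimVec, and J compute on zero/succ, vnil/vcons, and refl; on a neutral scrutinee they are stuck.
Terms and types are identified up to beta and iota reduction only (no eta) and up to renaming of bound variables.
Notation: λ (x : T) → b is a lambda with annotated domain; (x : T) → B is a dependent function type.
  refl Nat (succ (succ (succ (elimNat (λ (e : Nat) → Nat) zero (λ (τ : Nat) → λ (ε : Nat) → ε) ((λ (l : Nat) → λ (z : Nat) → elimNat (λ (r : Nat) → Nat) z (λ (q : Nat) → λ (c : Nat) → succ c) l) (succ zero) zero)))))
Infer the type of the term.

inferred type:
  Eq Nat (succ (succ (succ zero))) (succ (succ (succ zero)))


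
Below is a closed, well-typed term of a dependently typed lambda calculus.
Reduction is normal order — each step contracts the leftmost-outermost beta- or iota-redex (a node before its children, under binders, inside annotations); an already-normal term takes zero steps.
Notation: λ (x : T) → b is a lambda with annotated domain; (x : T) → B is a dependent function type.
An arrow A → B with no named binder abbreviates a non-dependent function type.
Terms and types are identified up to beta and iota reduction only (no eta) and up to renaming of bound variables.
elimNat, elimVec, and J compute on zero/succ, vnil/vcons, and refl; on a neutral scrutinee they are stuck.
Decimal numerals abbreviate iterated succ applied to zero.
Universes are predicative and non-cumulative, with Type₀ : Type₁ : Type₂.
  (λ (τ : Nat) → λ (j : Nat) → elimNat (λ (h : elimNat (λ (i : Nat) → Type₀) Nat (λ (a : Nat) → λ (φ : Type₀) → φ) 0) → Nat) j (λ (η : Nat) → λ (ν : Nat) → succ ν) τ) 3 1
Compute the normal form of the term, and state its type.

normal form:
  4
the term's type:
  Nat
observation: 12 normal-order steps normalize the term, beginning with a beta-redex.


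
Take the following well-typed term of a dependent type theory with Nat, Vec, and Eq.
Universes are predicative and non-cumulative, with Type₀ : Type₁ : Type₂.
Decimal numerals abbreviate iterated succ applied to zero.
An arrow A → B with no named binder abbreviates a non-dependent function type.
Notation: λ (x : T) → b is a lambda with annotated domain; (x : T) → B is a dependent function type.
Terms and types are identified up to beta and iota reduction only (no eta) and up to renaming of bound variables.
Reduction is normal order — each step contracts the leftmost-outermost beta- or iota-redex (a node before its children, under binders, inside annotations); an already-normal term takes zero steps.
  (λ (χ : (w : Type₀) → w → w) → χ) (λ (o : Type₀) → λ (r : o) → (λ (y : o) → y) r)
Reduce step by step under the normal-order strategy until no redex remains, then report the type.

normal-order reduction:
  (λ (χ : (w : Type₀) → w → w) → χ) (λ (o : Type₀) → λ (r : o) → (λ (y : o) → y) r)
  ~> λ (χ : Type₀) → λ (w : χ) → (λ (o : χ) → o) w
  ~> λ (χ : Type₀) → λ (w : χ) → w
type:
  (χ : Type₀) → χ → χ


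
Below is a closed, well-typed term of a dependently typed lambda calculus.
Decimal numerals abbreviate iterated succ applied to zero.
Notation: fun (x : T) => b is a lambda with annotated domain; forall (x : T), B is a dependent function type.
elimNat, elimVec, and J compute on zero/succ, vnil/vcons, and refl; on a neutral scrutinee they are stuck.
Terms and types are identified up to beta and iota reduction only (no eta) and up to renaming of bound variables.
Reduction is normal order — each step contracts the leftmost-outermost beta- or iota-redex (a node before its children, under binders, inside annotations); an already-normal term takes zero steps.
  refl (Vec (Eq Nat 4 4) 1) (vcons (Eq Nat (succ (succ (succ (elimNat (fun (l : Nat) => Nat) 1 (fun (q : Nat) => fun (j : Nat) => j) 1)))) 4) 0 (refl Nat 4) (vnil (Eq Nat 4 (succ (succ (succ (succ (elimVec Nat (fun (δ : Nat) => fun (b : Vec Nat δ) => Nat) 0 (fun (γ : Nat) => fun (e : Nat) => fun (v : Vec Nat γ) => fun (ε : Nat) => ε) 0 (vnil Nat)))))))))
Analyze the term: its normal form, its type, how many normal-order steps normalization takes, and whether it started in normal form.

normal form:
  refl (Vec (Eq Nat 4 4) 1) (vcons (Eq Nat 4 4) 0 (refl Nat 4) (vnil (Eq Nat 4 4)))
type:
  Eq (Vec (Eq Nat 4 4) 1) (vcons (Eq Nat 4 4) 0 (refl Nat 4) (vnil (Eq Nat 4 4))) (vcons (Eq Nat 4 4) 0 (refl Nat 4) (vnil (Eq Nat 4 4)))
reduction steps (normal order): 5
already normal: no
first contracted redex: an elimNat iota-redex


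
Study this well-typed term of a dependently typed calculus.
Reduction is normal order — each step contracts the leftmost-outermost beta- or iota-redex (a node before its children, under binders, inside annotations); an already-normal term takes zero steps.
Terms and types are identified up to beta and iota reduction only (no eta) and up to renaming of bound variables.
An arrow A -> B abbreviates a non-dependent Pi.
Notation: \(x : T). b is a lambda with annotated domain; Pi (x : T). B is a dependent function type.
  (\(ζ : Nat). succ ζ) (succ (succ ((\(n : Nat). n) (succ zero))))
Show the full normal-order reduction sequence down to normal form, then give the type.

normal-order reduction:
  (\(ζ : Nat). succ ζ) (succ (succ ((\(n : Nat). n) (succ zero))))
  ~> succ (succ (succ ((\(ζ : Nat). ζ) (succ zero))))
  ~> succ (succ (succ (succ zero)))
the term's type:
  Nat
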